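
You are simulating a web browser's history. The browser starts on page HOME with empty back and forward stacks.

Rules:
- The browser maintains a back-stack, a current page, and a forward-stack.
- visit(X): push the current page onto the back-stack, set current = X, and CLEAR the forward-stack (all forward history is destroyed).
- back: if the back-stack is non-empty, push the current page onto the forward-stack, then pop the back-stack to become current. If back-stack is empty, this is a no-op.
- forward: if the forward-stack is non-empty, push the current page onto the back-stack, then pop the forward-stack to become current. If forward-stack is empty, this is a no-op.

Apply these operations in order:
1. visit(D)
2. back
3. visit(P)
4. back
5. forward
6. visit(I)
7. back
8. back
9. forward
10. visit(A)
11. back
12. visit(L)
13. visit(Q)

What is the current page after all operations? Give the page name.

After 1 (visit(D)): cur=D back=1 fwd=0
After 2 (back): cur=HOME back=0 fwd=1
After 3 (visit(P)): cur=P back=1 fwd=0
After 4 (back): cur=HOME back=0 fwd=1
After 5 (forward): cur=P back=1 fwd=0
After 6 (visit(I)): cur=I back=2 fwd=0
After 7 (back): cur=P back=1 fwd=1
After 8 (back): cur=HOME back=0 fwd=2
After 9 (forward): cur=P back=1 fwd=1
After 10 (visit(A)): cur=A back=2 fwd=0
After 11 (back): cur=P back=1 fwd=1
After 12 (visit(L)): cur=L back=2 fwd=0
After 13 (visit(Q)): cur=Q back=3 fwd=0

Answer: Q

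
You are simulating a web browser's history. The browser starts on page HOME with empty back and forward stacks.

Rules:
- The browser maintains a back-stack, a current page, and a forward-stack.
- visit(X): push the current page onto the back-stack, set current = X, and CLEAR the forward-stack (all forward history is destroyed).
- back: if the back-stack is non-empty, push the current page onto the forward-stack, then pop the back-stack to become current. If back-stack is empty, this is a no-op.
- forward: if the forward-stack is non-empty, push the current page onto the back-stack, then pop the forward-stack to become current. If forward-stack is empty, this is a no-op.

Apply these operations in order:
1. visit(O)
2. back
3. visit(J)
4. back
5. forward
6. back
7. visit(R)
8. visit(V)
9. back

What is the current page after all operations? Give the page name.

Answer: R

Derivation:
After 1 (visit(O)): cur=O back=1 fwd=0
After 2 (back): cur=HOME back=0 fwd=1
After 3 (visit(J)): cur=J back=1 fwd=0
After 4 (back): cur=HOME back=0 fwd=1
After 5 (forward): cur=J back=1 fwd=0
After 6 (back): cur=HOME back=0 fwd=1
After 7 (visit(R)): cur=R back=1 fwd=0
After 8 (visit(V)): cur=V back=2 fwd=0
After 9 (back): cur=R back=1 fwd=1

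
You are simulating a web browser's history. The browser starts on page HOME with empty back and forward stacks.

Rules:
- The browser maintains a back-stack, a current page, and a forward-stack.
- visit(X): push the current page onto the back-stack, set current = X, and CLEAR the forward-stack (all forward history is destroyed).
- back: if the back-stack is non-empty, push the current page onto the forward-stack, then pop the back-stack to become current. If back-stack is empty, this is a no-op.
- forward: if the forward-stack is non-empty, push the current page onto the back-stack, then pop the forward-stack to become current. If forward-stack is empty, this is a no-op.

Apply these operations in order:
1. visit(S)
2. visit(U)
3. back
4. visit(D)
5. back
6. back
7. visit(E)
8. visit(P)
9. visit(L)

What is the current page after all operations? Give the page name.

Answer: L

Derivation:
After 1 (visit(S)): cur=S back=1 fwd=0
After 2 (visit(U)): cur=U back=2 fwd=0
After 3 (back): cur=S back=1 fwd=1
After 4 (visit(D)): cur=D back=2 fwd=0
After 5 (back): cur=S back=1 fwd=1
After 6 (back): cur=HOME back=0 fwd=2
After 7 (visit(E)): cur=E back=1 fwd=0
After 8 (visit(P)): cur=P back=2 fwd=0
After 9 (visit(L)): cur=L back=3 fwd=0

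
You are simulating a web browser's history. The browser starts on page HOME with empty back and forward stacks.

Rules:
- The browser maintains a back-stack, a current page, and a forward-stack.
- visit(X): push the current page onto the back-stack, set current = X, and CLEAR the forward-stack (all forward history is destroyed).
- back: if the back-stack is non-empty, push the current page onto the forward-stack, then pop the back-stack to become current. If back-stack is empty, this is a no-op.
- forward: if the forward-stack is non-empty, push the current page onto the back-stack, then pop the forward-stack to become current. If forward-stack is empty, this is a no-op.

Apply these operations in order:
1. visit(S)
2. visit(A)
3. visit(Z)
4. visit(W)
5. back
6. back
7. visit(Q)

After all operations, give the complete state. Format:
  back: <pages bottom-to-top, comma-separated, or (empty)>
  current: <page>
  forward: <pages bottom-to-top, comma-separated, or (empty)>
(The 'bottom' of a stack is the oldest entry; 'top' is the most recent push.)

Answer: back: HOME,S,A
current: Q
forward: (empty)

Derivation:
After 1 (visit(S)): cur=S back=1 fwd=0
After 2 (visit(A)): cur=A back=2 fwd=0
After 3 (visit(Z)): cur=Z back=3 fwd=0
After 4 (visit(W)): cur=W back=4 fwd=0
After 5 (back): cur=Z back=3 fwd=1
After 6 (back): cur=A back=2 fwd=2
After 7 (visit(Q)): cur=Q back=3 fwd=0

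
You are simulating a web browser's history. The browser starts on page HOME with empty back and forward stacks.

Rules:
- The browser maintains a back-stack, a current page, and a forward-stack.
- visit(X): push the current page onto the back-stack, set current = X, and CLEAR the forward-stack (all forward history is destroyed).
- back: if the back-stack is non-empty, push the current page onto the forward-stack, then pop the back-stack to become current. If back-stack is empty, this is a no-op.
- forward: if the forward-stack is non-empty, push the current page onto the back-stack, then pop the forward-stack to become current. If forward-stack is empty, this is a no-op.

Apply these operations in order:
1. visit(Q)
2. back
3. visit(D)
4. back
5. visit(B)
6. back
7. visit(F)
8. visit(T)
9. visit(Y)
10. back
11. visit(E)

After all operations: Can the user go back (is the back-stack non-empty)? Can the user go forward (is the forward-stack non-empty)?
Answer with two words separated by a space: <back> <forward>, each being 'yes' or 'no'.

Answer: yes no

Derivation:
After 1 (visit(Q)): cur=Q back=1 fwd=0
After 2 (back): cur=HOME back=0 fwd=1
After 3 (visit(D)): cur=D back=1 fwd=0
After 4 (back): cur=HOME back=0 fwd=1
After 5 (visit(B)): cur=B back=1 fwd=0
After 6 (back): cur=HOME back=0 fwd=1
After 7 (visit(F)): cur=F back=1 fwd=0
After 8 (visit(T)): cur=T back=2 fwd=0
After 9 (visit(Y)): cur=Y back=3 fwd=0
After 10 (back): cur=T back=2 fwd=1
After 11 (visit(E)): cur=E back=3 fwd=0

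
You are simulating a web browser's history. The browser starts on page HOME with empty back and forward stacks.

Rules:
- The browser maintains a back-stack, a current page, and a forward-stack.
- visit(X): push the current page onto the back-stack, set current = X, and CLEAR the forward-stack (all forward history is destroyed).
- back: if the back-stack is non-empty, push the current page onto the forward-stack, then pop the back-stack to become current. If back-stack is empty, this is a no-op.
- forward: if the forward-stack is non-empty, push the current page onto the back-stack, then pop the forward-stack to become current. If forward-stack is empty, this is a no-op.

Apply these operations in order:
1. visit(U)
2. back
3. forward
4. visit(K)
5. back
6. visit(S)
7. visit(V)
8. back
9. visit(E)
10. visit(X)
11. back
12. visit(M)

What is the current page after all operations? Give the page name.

Answer: M

Derivation:
After 1 (visit(U)): cur=U back=1 fwd=0
After 2 (back): cur=HOME back=0 fwd=1
After 3 (forward): cur=U back=1 fwd=0
After 4 (visit(K)): cur=K back=2 fwd=0
After 5 (back): cur=U back=1 fwd=1
After 6 (visit(S)): cur=S back=2 fwd=0
After 7 (visit(V)): cur=V back=3 fwd=0
After 8 (back): cur=S back=2 fwd=1
After 9 (visit(E)): cur=E back=3 fwd=0
After 10 (visit(X)): cur=X back=4 fwd=0
After 11 (back): cur=E back=3 fwd=1
After 12 (visit(M)): cur=M back=4 fwd=0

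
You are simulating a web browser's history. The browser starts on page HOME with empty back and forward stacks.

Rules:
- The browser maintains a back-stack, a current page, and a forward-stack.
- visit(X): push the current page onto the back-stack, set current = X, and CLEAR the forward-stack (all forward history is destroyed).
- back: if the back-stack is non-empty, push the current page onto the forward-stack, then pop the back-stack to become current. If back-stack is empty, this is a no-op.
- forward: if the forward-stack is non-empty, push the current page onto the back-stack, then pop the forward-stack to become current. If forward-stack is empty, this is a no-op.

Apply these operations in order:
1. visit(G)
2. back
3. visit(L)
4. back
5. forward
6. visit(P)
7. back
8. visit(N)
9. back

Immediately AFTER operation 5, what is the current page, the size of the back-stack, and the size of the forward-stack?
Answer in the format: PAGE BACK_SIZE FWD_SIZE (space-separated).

After 1 (visit(G)): cur=G back=1 fwd=0
After 2 (back): cur=HOME back=0 fwd=1
After 3 (visit(L)): cur=L back=1 fwd=0
After 4 (back): cur=HOME back=0 fwd=1
After 5 (forward): cur=L back=1 fwd=0

L 1 0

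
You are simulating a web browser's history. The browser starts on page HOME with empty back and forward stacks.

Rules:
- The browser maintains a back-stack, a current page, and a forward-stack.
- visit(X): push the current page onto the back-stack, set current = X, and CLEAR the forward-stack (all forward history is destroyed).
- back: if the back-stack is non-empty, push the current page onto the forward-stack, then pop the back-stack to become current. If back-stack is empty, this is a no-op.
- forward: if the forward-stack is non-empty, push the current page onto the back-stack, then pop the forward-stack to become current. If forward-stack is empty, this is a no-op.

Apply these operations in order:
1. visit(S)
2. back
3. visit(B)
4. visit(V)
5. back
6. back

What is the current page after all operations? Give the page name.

After 1 (visit(S)): cur=S back=1 fwd=0
After 2 (back): cur=HOME back=0 fwd=1
After 3 (visit(B)): cur=B back=1 fwd=0
After 4 (visit(V)): cur=V back=2 fwd=0
After 5 (back): cur=B back=1 fwd=1
After 6 (back): cur=HOME back=0 fwd=2

Answer: HOME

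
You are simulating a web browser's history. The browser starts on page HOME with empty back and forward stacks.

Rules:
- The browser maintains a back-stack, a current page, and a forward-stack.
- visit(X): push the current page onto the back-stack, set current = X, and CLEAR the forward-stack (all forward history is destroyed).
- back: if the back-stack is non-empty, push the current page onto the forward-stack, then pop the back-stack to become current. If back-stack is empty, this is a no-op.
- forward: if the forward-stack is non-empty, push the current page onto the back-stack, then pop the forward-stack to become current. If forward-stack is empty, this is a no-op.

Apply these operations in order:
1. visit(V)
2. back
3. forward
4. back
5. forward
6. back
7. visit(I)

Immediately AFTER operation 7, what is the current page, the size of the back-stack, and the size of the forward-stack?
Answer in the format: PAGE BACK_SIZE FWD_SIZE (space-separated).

After 1 (visit(V)): cur=V back=1 fwd=0
After 2 (back): cur=HOME back=0 fwd=1
After 3 (forward): cur=V back=1 fwd=0
After 4 (back): cur=HOME back=0 fwd=1
After 5 (forward): cur=V back=1 fwd=0
After 6 (back): cur=HOME back=0 fwd=1
After 7 (visit(I)): cur=I back=1 fwd=0

I 1 0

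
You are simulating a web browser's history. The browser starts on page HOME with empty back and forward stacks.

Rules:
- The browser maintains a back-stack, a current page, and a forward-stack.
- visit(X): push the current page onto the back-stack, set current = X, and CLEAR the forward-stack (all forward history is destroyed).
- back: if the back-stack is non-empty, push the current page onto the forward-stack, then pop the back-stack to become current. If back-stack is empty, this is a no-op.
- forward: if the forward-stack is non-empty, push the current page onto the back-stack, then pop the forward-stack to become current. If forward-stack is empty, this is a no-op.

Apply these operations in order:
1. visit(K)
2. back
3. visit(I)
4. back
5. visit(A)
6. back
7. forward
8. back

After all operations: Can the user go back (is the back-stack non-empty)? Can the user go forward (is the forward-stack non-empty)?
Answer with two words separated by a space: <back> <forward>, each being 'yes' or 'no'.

After 1 (visit(K)): cur=K back=1 fwd=0
After 2 (back): cur=HOME back=0 fwd=1
After 3 (visit(I)): cur=I back=1 fwd=0
After 4 (back): cur=HOME back=0 fwd=1
After 5 (visit(A)): cur=A back=1 fwd=0
After 6 (back): cur=HOME back=0 fwd=1
After 7 (forward): cur=A back=1 fwd=0
After 8 (back): cur=HOME back=0 fwd=1

Answer: no yes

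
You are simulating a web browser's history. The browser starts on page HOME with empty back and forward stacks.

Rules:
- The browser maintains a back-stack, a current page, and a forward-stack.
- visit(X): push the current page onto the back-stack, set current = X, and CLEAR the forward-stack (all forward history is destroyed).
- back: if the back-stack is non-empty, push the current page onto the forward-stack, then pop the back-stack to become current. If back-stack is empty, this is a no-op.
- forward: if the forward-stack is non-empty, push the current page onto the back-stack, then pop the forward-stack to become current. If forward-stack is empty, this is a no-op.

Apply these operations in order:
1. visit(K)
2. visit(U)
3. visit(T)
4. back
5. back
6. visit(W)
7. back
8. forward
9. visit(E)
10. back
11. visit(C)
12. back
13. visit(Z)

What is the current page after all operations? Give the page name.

Answer: Z

Derivation:
After 1 (visit(K)): cur=K back=1 fwd=0
After 2 (visit(U)): cur=U back=2 fwd=0
After 3 (visit(T)): cur=T back=3 fwd=0
After 4 (back): cur=U back=2 fwd=1
After 5 (back): cur=K back=1 fwd=2
After 6 (visit(W)): cur=W back=2 fwd=0
After 7 (back): cur=K back=1 fwd=1
After 8 (forward): cur=W back=2 fwd=0
After 9 (visit(E)): cur=E back=3 fwd=0
After 10 (back): cur=W back=2 fwd=1
After 11 (visit(C)): cur=C back=3 fwd=0
After 12 (back): cur=W back=2 fwd=1
After 13 (visit(Z)): cur=Z back=3 fwd=0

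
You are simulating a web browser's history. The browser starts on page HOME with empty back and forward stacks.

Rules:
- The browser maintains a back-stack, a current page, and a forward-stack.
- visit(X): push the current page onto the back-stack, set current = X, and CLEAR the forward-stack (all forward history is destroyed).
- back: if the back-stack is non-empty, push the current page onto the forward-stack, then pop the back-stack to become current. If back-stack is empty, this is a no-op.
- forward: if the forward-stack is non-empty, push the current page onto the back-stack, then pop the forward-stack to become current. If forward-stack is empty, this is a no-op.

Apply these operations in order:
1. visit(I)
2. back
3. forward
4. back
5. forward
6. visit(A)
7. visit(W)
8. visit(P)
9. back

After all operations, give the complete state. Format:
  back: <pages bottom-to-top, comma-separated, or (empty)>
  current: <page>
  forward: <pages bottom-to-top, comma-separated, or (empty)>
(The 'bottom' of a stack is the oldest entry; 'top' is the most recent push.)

Answer: back: HOME,I,A
current: W
forward: P

Derivation:
After 1 (visit(I)): cur=I back=1 fwd=0
After 2 (back): cur=HOME back=0 fwd=1
After 3 (forward): cur=I back=1 fwd=0
After 4 (back): cur=HOME back=0 fwd=1
After 5 (forward): cur=I back=1 fwd=0
After 6 (visit(A)): cur=A back=2 fwd=0
After 7 (visit(W)): cur=W back=3 fwd=0
After 8 (visit(P)): cur=P back=4 fwd=0
After 9 (back): cur=W back=3 fwd=1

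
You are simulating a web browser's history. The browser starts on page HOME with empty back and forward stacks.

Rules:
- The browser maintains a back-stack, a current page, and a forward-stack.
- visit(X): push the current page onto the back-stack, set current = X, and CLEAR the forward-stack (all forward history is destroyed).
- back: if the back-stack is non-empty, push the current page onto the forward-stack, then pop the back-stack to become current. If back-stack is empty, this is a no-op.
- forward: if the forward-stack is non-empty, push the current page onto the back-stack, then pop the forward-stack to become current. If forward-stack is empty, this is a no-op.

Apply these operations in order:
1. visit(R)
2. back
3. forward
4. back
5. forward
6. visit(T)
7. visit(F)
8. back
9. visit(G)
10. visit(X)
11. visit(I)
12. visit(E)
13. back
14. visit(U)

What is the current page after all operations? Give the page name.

After 1 (visit(R)): cur=R back=1 fwd=0
After 2 (back): cur=HOME back=0 fwd=1
After 3 (forward): cur=R back=1 fwd=0
After 4 (back): cur=HOME back=0 fwd=1
After 5 (forward): cur=R back=1 fwd=0
After 6 (visit(T)): cur=T back=2 fwd=0
After 7 (visit(F)): cur=F back=3 fwd=0
After 8 (back): cur=T back=2 fwd=1
After 9 (visit(G)): cur=G back=3 fwd=0
After 10 (visit(X)): cur=X back=4 fwd=0
After 11 (visit(I)): cur=I back=5 fwd=0
After 12 (visit(E)): cur=E back=6 fwd=0
After 13 (back): cur=I back=5 fwd=1
After 14 (visit(U)): cur=U back=6 fwd=0

Answer: U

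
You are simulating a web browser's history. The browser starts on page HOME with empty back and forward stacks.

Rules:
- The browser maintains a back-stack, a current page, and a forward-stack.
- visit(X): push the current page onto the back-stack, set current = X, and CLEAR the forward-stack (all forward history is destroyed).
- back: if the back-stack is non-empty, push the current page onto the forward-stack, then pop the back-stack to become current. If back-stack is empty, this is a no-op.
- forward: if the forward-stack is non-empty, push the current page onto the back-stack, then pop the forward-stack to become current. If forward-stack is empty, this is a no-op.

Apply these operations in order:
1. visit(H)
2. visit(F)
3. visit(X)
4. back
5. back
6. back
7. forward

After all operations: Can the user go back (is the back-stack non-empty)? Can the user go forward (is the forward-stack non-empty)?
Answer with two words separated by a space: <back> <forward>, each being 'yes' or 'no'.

After 1 (visit(H)): cur=H back=1 fwd=0
After 2 (visit(F)): cur=F back=2 fwd=0
After 3 (visit(X)): cur=X back=3 fwd=0
After 4 (back): cur=F back=2 fwd=1
After 5 (back): cur=H back=1 fwd=2
After 6 (back): cur=HOME back=0 fwd=3
After 7 (forward): cur=H back=1 fwd=2

Answer: yes yes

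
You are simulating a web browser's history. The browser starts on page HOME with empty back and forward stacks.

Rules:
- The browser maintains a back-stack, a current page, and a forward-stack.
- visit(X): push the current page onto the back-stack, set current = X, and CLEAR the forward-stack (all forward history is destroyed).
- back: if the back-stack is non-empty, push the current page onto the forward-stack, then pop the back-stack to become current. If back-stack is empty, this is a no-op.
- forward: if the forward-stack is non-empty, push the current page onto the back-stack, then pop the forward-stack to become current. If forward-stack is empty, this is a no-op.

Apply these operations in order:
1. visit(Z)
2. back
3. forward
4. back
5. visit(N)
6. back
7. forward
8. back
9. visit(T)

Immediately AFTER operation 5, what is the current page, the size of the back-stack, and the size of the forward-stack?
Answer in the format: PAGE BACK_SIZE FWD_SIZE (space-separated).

After 1 (visit(Z)): cur=Z back=1 fwd=0
After 2 (back): cur=HOME back=0 fwd=1
After 3 (forward): cur=Z back=1 fwd=0
After 4 (back): cur=HOME back=0 fwd=1
After 5 (visit(N)): cur=N back=1 fwd=0

N 1 0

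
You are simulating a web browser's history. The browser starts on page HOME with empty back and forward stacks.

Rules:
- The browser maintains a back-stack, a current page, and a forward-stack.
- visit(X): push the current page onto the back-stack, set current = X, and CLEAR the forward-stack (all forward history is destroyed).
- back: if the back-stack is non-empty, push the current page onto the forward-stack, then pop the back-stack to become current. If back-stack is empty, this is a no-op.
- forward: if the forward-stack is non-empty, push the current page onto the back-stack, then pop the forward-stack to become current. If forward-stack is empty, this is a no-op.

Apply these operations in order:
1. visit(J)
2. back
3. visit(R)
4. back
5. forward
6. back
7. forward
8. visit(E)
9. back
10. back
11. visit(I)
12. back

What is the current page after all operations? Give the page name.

Answer: HOME

Derivation:
After 1 (visit(J)): cur=J back=1 fwd=0
After 2 (back): cur=HOME back=0 fwd=1
After 3 (visit(R)): cur=R back=1 fwd=0
After 4 (back): cur=HOME back=0 fwd=1
After 5 (forward): cur=R back=1 fwd=0
After 6 (back): cur=HOME back=0 fwd=1
After 7 (forward): cur=R back=1 fwd=0
After 8 (visit(E)): cur=E back=2 fwd=0
After 9 (back): cur=R back=1 fwd=1
After 10 (back): cur=HOME back=0 fwd=2
After 11 (visit(I)): cur=I back=1 fwd=0
After 12 (back): cur=HOME back=0 fwd=1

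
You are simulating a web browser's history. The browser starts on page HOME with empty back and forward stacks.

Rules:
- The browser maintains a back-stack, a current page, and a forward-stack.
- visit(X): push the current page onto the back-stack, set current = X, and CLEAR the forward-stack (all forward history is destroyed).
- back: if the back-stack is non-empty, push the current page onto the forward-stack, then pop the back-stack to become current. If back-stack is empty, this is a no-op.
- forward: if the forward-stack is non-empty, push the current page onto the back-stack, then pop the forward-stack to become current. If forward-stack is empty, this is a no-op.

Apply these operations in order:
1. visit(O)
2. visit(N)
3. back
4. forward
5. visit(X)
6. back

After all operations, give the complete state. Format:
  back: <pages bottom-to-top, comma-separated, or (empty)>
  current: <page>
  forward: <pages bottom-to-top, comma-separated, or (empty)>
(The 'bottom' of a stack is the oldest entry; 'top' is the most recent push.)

Answer: back: HOME,O
current: N
forward: X

Derivation:
After 1 (visit(O)): cur=O back=1 fwd=0
After 2 (visit(N)): cur=N back=2 fwd=0
After 3 (back): cur=O back=1 fwd=1
After 4 (forward): cur=N back=2 fwd=0
After 5 (visit(X)): cur=X back=3 fwd=0
After 6 (back): cur=N back=2 fwd=1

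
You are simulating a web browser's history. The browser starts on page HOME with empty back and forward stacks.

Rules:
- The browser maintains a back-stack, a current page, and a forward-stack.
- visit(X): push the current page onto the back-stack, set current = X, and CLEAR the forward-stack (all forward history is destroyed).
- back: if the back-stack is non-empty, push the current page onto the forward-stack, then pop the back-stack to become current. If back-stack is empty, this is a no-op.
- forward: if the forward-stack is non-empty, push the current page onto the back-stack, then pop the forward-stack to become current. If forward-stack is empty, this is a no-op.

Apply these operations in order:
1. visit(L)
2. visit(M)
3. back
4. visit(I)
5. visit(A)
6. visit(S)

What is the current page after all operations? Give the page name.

Answer: S

Derivation:
After 1 (visit(L)): cur=L back=1 fwd=0
After 2 (visit(M)): cur=M back=2 fwd=0
After 3 (back): cur=L back=1 fwd=1
After 4 (visit(I)): cur=I back=2 fwd=0
After 5 (visit(A)): cur=A back=3 fwd=0
After 6 (visit(S)): cur=S back=4 fwd=0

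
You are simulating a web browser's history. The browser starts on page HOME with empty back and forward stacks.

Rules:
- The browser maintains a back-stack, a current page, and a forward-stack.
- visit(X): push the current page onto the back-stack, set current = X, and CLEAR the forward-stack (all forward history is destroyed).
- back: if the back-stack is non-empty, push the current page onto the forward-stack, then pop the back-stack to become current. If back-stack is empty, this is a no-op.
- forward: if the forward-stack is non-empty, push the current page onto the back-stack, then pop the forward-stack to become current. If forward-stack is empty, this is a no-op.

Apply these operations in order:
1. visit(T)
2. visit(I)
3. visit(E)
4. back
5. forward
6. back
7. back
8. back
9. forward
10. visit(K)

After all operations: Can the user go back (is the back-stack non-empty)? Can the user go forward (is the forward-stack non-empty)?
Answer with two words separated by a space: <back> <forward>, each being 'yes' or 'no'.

Answer: yes no

Derivation:
After 1 (visit(T)): cur=T back=1 fwd=0
After 2 (visit(I)): cur=I back=2 fwd=0
After 3 (visit(E)): cur=E back=3 fwd=0
After 4 (back): cur=I back=2 fwd=1
After 5 (forward): cur=E back=3 fwd=0
After 6 (back): cur=I back=2 fwd=1
After 7 (back): cur=T back=1 fwd=2
After 8 (back): cur=HOME back=0 fwd=3
After 9 (forward): cur=T back=1 fwd=2
After 10 (visit(K)): cur=K back=2 fwd=0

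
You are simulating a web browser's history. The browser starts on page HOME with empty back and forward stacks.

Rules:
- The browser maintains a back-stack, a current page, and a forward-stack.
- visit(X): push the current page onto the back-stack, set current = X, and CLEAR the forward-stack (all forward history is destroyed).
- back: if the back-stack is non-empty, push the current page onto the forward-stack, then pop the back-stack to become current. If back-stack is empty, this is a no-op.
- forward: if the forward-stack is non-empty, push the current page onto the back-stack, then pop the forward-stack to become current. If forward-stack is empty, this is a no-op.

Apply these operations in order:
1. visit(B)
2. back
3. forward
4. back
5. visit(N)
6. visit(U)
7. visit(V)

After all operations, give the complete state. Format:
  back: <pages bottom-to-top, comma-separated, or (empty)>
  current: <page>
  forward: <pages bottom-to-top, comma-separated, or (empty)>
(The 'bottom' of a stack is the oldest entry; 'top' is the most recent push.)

After 1 (visit(B)): cur=B back=1 fwd=0
After 2 (back): cur=HOME back=0 fwd=1
After 3 (forward): cur=B back=1 fwd=0
After 4 (back): cur=HOME back=0 fwd=1
After 5 (visit(N)): cur=N back=1 fwd=0
After 6 (visit(U)): cur=U back=2 fwd=0
After 7 (visit(V)): cur=V back=3 fwd=0

Answer: back: HOME,N,U
current: V
forward: (empty)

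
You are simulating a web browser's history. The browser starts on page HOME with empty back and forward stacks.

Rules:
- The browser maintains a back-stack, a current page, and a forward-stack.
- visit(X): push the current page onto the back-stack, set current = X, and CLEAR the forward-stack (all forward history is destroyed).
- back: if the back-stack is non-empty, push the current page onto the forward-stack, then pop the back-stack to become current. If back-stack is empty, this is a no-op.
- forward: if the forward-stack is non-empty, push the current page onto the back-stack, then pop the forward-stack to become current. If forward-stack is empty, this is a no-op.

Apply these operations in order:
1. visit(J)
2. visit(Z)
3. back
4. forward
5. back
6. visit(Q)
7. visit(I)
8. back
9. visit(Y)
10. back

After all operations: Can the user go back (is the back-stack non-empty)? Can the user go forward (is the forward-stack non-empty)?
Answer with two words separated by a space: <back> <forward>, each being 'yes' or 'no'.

Answer: yes yes

Derivation:
After 1 (visit(J)): cur=J back=1 fwd=0
After 2 (visit(Z)): cur=Z back=2 fwd=0
After 3 (back): cur=J back=1 fwd=1
After 4 (forward): cur=Z back=2 fwd=0
After 5 (back): cur=J back=1 fwd=1
After 6 (visit(Q)): cur=Q back=2 fwd=0
After 7 (visit(I)): cur=I back=3 fwd=0
After 8 (back): cur=Q back=2 fwd=1
After 9 (visit(Y)): cur=Y back=3 fwd=0
After 10 (back): cur=Q back=2 fwd=1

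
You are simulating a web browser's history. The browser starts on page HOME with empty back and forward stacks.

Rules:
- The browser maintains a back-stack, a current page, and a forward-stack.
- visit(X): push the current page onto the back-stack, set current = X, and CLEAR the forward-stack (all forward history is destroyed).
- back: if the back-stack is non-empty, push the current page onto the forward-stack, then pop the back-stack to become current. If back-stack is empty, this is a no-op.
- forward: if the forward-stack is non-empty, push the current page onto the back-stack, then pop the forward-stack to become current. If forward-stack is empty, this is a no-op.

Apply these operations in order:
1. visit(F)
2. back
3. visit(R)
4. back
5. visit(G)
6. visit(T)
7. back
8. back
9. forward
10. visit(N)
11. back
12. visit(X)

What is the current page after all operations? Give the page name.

After 1 (visit(F)): cur=F back=1 fwd=0
After 2 (back): cur=HOME back=0 fwd=1
After 3 (visit(R)): cur=R back=1 fwd=0
After 4 (back): cur=HOME back=0 fwd=1
After 5 (visit(G)): cur=G back=1 fwd=0
After 6 (visit(T)): cur=T back=2 fwd=0
After 7 (back): cur=G back=1 fwd=1
After 8 (back): cur=HOME back=0 fwd=2
After 9 (forward): cur=G back=1 fwd=1
After 10 (visit(N)): cur=N back=2 fwd=0
After 11 (back): cur=G back=1 fwd=1
After 12 (visit(X)): cur=X back=2 fwd=0

Answer: X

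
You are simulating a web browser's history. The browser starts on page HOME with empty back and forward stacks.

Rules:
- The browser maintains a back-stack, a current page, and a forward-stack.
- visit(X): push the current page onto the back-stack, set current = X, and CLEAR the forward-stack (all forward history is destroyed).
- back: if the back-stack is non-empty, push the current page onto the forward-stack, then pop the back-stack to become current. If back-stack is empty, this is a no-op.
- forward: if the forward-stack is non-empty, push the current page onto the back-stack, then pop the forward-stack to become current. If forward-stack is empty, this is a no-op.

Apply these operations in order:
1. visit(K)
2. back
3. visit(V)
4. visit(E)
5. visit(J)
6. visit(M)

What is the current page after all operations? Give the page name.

Answer: M

Derivation:
After 1 (visit(K)): cur=K back=1 fwd=0
After 2 (back): cur=HOME back=0 fwd=1
After 3 (visit(V)): cur=V back=1 fwd=0
After 4 (visit(E)): cur=E back=2 fwd=0
After 5 (visit(J)): cur=J back=3 fwd=0
After 6 (visit(M)): cur=M back=4 fwd=0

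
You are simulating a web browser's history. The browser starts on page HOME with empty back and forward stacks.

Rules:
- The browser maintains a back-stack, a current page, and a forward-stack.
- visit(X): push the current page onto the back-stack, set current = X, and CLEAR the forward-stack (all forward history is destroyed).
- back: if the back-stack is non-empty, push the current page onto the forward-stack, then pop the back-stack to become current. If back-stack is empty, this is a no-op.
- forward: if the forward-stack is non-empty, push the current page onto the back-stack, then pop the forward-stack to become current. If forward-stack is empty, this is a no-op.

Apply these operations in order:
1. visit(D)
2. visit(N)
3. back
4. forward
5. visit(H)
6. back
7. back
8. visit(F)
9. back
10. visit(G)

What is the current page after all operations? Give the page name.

After 1 (visit(D)): cur=D back=1 fwd=0
After 2 (visit(N)): cur=N back=2 fwd=0
After 3 (back): cur=D back=1 fwd=1
After 4 (forward): cur=N back=2 fwd=0
After 5 (visit(H)): cur=H back=3 fwd=0
After 6 (back): cur=N back=2 fwd=1
After 7 (back): cur=D back=1 fwd=2
After 8 (visit(F)): cur=F back=2 fwd=0
After 9 (back): cur=D back=1 fwd=1
After 10 (visit(G)): cur=G back=2 fwd=0

Answer: G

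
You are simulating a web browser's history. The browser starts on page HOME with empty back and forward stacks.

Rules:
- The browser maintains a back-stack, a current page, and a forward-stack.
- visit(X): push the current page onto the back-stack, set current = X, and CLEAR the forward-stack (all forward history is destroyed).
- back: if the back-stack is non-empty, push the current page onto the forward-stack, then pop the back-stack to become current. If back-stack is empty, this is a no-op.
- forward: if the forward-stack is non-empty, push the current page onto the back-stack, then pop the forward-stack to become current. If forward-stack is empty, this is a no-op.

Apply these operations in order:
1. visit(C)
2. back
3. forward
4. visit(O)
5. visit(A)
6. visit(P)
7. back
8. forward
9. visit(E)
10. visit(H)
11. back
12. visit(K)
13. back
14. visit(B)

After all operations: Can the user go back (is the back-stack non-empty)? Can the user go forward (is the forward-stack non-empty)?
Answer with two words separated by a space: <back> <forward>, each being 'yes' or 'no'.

Answer: yes no

Derivation:
After 1 (visit(C)): cur=C back=1 fwd=0
After 2 (back): cur=HOME back=0 fwd=1
After 3 (forward): cur=C back=1 fwd=0
After 4 (visit(O)): cur=O back=2 fwd=0
After 5 (visit(A)): cur=A back=3 fwd=0
After 6 (visit(P)): cur=P back=4 fwd=0
After 7 (back): cur=A back=3 fwd=1
After 8 (forward): cur=P back=4 fwd=0
After 9 (visit(E)): cur=E back=5 fwd=0
After 10 (visit(H)): cur=H back=6 fwd=0
After 11 (back): cur=E back=5 fwd=1
After 12 (visit(K)): cur=K back=6 fwd=0
After 13 (back): cur=E back=5 fwd=1
After 14 (visit(B)): cur=B back=6 fwd=0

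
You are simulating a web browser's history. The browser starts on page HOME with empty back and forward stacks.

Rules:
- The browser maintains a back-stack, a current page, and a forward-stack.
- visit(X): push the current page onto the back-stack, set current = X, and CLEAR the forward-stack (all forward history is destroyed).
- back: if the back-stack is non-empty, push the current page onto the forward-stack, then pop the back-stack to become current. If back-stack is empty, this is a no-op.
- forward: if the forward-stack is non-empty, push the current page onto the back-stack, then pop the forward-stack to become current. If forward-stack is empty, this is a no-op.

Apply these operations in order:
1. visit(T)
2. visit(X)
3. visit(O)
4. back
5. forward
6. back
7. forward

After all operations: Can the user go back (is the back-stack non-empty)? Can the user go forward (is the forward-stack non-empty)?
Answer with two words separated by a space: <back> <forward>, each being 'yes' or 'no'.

Answer: yes no

Derivation:
After 1 (visit(T)): cur=T back=1 fwd=0
After 2 (visit(X)): cur=X back=2 fwd=0
After 3 (visit(O)): cur=O back=3 fwd=0
After 4 (back): cur=X back=2 fwd=1
After 5 (forward): cur=O back=3 fwd=0
After 6 (back): cur=X back=2 fwd=1
After 7 (forward): cur=O back=3 fwd=0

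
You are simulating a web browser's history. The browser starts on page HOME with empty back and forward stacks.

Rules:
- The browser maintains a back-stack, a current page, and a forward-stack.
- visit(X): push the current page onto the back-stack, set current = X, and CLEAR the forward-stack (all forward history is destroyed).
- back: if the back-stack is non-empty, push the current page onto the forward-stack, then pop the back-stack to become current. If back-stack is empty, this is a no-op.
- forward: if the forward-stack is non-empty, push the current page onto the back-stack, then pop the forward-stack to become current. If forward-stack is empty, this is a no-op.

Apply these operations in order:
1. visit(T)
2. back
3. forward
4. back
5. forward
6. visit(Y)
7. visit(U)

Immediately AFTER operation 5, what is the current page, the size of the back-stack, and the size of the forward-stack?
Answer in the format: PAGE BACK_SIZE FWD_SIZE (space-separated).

After 1 (visit(T)): cur=T back=1 fwd=0
After 2 (back): cur=HOME back=0 fwd=1
After 3 (forward): cur=T back=1 fwd=0
After 4 (back): cur=HOME back=0 fwd=1
After 5 (forward): cur=T back=1 fwd=0

T 1 0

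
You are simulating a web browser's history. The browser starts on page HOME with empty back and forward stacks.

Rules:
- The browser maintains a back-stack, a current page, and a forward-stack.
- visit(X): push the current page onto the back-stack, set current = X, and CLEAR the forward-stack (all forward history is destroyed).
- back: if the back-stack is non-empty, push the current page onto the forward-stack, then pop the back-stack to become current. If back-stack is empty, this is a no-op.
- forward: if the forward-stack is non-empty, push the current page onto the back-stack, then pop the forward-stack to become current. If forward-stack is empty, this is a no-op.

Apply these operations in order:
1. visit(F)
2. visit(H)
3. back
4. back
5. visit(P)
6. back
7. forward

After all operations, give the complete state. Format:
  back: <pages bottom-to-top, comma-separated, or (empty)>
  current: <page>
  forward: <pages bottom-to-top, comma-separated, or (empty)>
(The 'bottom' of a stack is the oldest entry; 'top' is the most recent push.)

After 1 (visit(F)): cur=F back=1 fwd=0
After 2 (visit(H)): cur=H back=2 fwd=0
After 3 (back): cur=F back=1 fwd=1
After 4 (back): cur=HOME back=0 fwd=2
After 5 (visit(P)): cur=P back=1 fwd=0
After 6 (back): cur=HOME back=0 fwd=1
After 7 (forward): cur=P back=1 fwd=0

Answer: back: HOME
current: P
forward: (empty)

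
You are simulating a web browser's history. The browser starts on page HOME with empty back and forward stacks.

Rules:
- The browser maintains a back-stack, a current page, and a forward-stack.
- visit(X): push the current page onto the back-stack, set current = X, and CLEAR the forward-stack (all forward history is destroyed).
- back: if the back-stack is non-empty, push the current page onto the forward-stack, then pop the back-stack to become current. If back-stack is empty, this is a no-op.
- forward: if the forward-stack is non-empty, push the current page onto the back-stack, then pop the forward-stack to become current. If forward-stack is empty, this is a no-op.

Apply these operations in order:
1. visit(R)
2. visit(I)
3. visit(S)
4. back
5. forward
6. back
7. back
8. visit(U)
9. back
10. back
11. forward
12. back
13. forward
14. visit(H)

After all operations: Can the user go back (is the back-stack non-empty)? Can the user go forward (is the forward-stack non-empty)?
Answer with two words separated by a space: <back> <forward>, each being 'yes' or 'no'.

Answer: yes no

Derivation:
After 1 (visit(R)): cur=R back=1 fwd=0
After 2 (visit(I)): cur=I back=2 fwd=0
After 3 (visit(S)): cur=S back=3 fwd=0
After 4 (back): cur=I back=2 fwd=1
After 5 (forward): cur=S back=3 fwd=0
After 6 (back): cur=I back=2 fwd=1
After 7 (back): cur=R back=1 fwd=2
After 8 (visit(U)): cur=U back=2 fwd=0
After 9 (back): cur=R back=1 fwd=1
After 10 (back): cur=HOME back=0 fwd=2
After 11 (forward): cur=R back=1 fwd=1
After 12 (back): cur=HOME back=0 fwd=2
After 13 (forward): cur=R back=1 fwd=1
After 14 (visit(H)): cur=H back=2 fwd=0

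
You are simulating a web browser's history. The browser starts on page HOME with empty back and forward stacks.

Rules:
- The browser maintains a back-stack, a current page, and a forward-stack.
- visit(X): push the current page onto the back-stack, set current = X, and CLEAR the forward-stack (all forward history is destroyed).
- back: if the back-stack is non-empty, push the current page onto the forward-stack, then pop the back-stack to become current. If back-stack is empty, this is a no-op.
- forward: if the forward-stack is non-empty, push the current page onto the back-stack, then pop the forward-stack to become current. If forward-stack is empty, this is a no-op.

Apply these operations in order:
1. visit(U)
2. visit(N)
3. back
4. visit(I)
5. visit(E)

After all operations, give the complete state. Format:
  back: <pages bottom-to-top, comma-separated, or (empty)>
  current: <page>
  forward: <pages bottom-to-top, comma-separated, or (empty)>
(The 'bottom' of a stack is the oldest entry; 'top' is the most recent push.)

Answer: back: HOME,U,I
current: E
forward: (empty)

Derivation:
After 1 (visit(U)): cur=U back=1 fwd=0
After 2 (visit(N)): cur=N back=2 fwd=0
After 3 (back): cur=U back=1 fwd=1
After 4 (visit(I)): cur=I back=2 fwd=0
After 5 (visit(E)): cur=E back=3 fwd=0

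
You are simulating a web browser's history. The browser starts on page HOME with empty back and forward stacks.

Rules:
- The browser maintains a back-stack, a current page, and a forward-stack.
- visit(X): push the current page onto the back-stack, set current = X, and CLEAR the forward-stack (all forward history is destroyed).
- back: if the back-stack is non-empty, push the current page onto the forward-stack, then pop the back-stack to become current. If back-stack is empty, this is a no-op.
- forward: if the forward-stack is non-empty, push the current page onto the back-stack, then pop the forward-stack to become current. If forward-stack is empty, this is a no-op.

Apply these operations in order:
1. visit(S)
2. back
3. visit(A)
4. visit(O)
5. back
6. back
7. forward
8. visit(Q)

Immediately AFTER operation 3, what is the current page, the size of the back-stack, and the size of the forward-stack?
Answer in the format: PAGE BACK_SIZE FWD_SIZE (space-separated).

After 1 (visit(S)): cur=S back=1 fwd=0
After 2 (back): cur=HOME back=0 fwd=1
After 3 (visit(A)): cur=A back=1 fwd=0

A 1 0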